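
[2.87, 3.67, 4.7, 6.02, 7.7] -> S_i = 2.87*1.28^i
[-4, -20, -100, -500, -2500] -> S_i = -4*5^i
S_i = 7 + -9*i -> [7, -2, -11, -20, -29]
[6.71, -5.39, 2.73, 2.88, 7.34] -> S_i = Random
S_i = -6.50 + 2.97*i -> [-6.5, -3.53, -0.56, 2.41, 5.38]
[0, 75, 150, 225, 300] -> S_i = 0 + 75*i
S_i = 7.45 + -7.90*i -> [7.45, -0.45, -8.35, -16.25, -24.15]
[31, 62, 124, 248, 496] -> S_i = 31*2^i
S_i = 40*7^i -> [40, 280, 1960, 13720, 96040]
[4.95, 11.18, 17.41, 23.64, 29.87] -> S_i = 4.95 + 6.23*i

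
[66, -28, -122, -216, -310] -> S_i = 66 + -94*i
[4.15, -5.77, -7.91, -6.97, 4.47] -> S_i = Random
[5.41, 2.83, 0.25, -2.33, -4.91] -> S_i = 5.41 + -2.58*i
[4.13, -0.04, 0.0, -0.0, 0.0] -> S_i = 4.13*(-0.01)^i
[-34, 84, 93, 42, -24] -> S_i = Random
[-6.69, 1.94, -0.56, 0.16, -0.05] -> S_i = -6.69*(-0.29)^i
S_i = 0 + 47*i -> [0, 47, 94, 141, 188]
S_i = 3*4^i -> [3, 12, 48, 192, 768]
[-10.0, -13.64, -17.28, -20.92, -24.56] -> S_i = -10.00 + -3.64*i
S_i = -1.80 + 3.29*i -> [-1.8, 1.49, 4.78, 8.07, 11.36]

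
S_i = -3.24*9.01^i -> [-3.24, -29.19, -263.02, -2369.84, -21352.28]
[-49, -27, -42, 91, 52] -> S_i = Random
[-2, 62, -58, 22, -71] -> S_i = Random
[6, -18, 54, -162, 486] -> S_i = 6*-3^i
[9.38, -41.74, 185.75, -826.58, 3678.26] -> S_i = 9.38*(-4.45)^i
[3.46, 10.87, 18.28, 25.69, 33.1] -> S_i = 3.46 + 7.41*i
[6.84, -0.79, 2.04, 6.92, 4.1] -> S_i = Random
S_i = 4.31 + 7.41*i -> [4.31, 11.72, 19.13, 26.54, 33.95]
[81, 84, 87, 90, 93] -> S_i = 81 + 3*i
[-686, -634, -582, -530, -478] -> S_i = -686 + 52*i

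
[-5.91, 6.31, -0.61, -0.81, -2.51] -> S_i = Random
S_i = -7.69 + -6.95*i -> [-7.69, -14.64, -21.59, -28.54, -35.49]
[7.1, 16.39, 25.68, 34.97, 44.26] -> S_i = 7.10 + 9.29*i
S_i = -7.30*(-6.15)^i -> [-7.3, 44.9, -276.1, 1698.04, -10442.95]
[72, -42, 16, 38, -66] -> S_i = Random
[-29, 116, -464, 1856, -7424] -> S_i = -29*-4^i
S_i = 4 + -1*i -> [4, 3, 2, 1, 0]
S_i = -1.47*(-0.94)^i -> [-1.47, 1.38, -1.3, 1.22, -1.15]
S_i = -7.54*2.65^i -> [-7.54, -19.98, -52.95, -140.32, -371.84]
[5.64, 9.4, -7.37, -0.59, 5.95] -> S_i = Random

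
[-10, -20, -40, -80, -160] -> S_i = -10*2^i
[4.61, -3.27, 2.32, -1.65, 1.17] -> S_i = 4.61*(-0.71)^i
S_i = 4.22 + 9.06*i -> [4.22, 13.28, 22.34, 31.4, 40.46]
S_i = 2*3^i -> [2, 6, 18, 54, 162]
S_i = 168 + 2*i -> [168, 170, 172, 174, 176]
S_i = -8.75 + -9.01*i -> [-8.75, -17.76, -26.77, -35.78, -44.79]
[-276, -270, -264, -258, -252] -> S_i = -276 + 6*i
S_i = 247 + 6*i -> [247, 253, 259, 265, 271]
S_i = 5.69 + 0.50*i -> [5.69, 6.19, 6.69, 7.19, 7.69]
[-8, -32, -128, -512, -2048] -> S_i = -8*4^i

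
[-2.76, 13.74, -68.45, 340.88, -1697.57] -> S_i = -2.76*(-4.98)^i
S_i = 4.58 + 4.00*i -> [4.58, 8.58, 12.58, 16.58, 20.58]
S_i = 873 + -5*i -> [873, 868, 863, 858, 853]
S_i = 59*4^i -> [59, 236, 944, 3776, 15104]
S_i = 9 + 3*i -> [9, 12, 15, 18, 21]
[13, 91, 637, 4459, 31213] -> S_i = 13*7^i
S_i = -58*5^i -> [-58, -290, -1450, -7250, -36250]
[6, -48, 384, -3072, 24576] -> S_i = 6*-8^i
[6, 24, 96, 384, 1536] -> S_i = 6*4^i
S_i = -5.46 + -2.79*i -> [-5.46, -8.25, -11.04, -13.83, -16.62]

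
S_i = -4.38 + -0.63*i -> [-4.38, -5.01, -5.64, -6.27, -6.9]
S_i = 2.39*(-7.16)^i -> [2.39, -17.11, 122.52, -877.28, 6281.31]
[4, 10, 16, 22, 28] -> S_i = 4 + 6*i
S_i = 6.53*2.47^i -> [6.53, 16.13, 39.84, 98.4, 243.05]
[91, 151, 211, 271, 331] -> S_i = 91 + 60*i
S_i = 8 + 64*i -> [8, 72, 136, 200, 264]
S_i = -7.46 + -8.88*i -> [-7.46, -16.34, -25.22, -34.1, -42.98]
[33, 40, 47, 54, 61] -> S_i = 33 + 7*i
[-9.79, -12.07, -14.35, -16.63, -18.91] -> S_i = -9.79 + -2.28*i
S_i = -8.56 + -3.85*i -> [-8.56, -12.41, -16.26, -20.11, -23.96]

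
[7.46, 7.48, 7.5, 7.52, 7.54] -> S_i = 7.46 + 0.02*i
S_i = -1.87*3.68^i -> [-1.87, -6.88, -25.32, -93.19, -342.95]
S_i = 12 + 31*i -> [12, 43, 74, 105, 136]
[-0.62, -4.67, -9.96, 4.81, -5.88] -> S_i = Random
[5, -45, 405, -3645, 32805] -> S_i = 5*-9^i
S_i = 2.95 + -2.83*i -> [2.95, 0.12, -2.71, -5.54, -8.37]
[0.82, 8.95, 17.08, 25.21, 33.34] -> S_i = 0.82 + 8.13*i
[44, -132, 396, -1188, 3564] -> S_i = 44*-3^i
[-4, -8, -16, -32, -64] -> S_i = -4*2^i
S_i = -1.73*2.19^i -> [-1.73, -3.79, -8.3, -18.17, -39.79]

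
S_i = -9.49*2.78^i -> [-9.49, -26.38, -73.34, -203.89, -566.82]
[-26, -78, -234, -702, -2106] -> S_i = -26*3^i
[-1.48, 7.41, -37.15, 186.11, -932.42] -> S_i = -1.48*(-5.01)^i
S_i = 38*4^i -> [38, 152, 608, 2432, 9728]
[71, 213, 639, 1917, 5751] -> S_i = 71*3^i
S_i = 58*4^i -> [58, 232, 928, 3712, 14848]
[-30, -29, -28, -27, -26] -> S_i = -30 + 1*i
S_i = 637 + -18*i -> [637, 619, 601, 583, 565]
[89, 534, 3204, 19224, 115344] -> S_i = 89*6^i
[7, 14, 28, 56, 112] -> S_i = 7*2^i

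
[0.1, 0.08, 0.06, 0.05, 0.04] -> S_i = 0.10*0.80^i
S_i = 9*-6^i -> [9, -54, 324, -1944, 11664]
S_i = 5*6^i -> [5, 30, 180, 1080, 6480]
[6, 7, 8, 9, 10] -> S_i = 6 + 1*i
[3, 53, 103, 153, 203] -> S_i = 3 + 50*i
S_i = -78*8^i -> [-78, -624, -4992, -39936, -319488]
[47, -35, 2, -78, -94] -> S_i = Random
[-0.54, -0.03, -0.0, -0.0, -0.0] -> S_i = -0.54*0.06^i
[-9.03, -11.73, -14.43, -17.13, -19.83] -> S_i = -9.03 + -2.70*i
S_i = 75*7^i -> [75, 525, 3675, 25725, 180075]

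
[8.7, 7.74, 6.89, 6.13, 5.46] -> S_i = 8.70*0.89^i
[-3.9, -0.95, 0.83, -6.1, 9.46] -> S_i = Random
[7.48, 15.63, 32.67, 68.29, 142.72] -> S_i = 7.48*2.09^i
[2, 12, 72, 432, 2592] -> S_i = 2*6^i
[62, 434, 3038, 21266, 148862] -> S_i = 62*7^i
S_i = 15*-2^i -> [15, -30, 60, -120, 240]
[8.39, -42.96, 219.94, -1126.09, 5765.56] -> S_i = 8.39*(-5.12)^i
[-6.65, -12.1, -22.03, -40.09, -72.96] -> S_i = -6.65*1.82^i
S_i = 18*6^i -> [18, 108, 648, 3888, 23328]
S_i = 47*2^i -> [47, 94, 188, 376, 752]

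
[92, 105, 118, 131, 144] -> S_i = 92 + 13*i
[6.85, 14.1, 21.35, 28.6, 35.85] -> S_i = 6.85 + 7.25*i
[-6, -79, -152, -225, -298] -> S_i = -6 + -73*i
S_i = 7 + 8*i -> [7, 15, 23, 31, 39]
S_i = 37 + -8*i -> [37, 29, 21, 13, 5]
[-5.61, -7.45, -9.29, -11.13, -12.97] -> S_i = -5.61 + -1.84*i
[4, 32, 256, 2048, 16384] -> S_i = 4*8^i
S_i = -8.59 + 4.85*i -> [-8.59, -3.74, 1.11, 5.96, 10.81]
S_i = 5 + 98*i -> [5, 103, 201, 299, 397]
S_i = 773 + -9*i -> [773, 764, 755, 746, 737]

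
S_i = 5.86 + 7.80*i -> [5.86, 13.66, 21.46, 29.26, 37.06]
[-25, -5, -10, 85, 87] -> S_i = Random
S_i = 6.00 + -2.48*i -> [6.0, 3.52, 1.04, -1.44, -3.92]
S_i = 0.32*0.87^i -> [0.32, 0.28, 0.24, 0.21, 0.18]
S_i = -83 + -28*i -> [-83, -111, -139, -167, -195]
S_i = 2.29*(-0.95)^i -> [2.29, -2.18, 2.07, -1.96, 1.87]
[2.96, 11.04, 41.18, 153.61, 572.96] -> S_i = 2.96*3.73^i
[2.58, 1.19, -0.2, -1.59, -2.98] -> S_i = 2.58 + -1.39*i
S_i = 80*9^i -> [80, 720, 6480, 58320, 524880]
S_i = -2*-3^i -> [-2, 6, -18, 54, -162]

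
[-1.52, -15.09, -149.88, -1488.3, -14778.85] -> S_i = -1.52*9.93^i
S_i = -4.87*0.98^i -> [-4.87, -4.77, -4.68, -4.58, -4.49]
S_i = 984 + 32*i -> [984, 1016, 1048, 1080, 1112]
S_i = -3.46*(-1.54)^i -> [-3.46, 5.33, -8.21, 12.64, -19.46]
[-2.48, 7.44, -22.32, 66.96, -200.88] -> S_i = -2.48*(-3.00)^i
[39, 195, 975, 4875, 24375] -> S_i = 39*5^i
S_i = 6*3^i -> [6, 18, 54, 162, 486]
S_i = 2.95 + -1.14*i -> [2.95, 1.81, 0.67, -0.47, -1.61]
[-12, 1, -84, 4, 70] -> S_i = Random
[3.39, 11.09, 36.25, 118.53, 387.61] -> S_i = 3.39*3.27^i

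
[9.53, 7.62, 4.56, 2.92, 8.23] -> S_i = Random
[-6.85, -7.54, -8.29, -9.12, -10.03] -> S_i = -6.85*1.10^i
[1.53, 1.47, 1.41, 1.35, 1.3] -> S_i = 1.53*0.96^i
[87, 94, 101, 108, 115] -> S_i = 87 + 7*i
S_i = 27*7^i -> [27, 189, 1323, 9261, 64827]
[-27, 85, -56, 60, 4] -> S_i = Random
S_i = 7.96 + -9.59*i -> [7.96, -1.63, -11.22, -20.81, -30.4]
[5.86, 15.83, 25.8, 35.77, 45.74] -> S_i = 5.86 + 9.97*i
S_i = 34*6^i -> [34, 204, 1224, 7344, 44064]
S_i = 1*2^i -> [1, 2, 4, 8, 16]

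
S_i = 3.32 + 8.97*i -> [3.32, 12.29, 21.26, 30.23, 39.2]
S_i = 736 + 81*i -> [736, 817, 898, 979, 1060]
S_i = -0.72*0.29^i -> [-0.72, -0.21, -0.06, -0.02, -0.01]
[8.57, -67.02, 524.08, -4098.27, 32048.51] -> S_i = 8.57*(-7.82)^i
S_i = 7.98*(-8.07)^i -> [7.98, -64.4, 519.7, -4193.95, 33845.2]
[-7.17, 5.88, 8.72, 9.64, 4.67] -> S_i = Random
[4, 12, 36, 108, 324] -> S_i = 4*3^i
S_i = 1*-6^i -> [1, -6, 36, -216, 1296]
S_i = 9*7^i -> [9, 63, 441, 3087, 21609]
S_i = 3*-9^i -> [3, -27, 243, -2187, 19683]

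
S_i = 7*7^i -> [7, 49, 343, 2401, 16807]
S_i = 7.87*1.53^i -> [7.87, 12.04, 18.42, 28.19, 43.13]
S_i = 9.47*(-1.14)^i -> [9.47, -10.8, 12.31, -14.03, 15.99]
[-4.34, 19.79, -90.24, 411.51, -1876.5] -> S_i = -4.34*(-4.56)^i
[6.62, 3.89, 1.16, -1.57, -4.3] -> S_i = 6.62 + -2.73*i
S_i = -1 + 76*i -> [-1, 75, 151, 227, 303]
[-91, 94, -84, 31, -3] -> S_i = Random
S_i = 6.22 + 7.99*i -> [6.22, 14.21, 22.2, 30.19, 38.18]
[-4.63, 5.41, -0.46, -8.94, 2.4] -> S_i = Random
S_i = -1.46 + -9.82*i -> [-1.46, -11.28, -21.1, -30.92, -40.74]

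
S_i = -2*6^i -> [-2, -12, -72, -432, -2592]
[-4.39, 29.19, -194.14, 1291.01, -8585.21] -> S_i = -4.39*(-6.65)^i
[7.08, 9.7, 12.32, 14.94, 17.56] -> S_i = 7.08 + 2.62*i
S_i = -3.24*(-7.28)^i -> [-3.24, 23.59, -171.71, 1250.08, -9100.61]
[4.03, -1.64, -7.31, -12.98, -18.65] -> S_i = 4.03 + -5.67*i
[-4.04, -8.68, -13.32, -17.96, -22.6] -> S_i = -4.04 + -4.64*i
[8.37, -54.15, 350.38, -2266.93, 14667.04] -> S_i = 8.37*(-6.47)^i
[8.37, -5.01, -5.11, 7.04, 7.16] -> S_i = Random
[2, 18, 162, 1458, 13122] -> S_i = 2*9^i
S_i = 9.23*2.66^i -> [9.23, 24.55, 65.31, 173.72, 462.09]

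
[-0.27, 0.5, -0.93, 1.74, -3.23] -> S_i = -0.27*(-1.86)^i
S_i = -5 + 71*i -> [-5, 66, 137, 208, 279]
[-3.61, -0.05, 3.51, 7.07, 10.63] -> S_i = -3.61 + 3.56*i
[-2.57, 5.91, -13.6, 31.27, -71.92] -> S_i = -2.57*(-2.30)^i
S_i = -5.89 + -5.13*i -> [-5.89, -11.02, -16.15, -21.28, -26.41]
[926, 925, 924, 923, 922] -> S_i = 926 + -1*i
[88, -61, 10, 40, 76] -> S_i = Random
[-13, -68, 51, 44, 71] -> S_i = Random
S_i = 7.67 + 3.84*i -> [7.67, 11.51, 15.35, 19.19, 23.03]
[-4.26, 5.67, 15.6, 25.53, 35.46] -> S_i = -4.26 + 9.93*i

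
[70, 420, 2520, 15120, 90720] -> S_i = 70*6^i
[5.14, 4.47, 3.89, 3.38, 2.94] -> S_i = 5.14*0.87^i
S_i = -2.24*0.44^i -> [-2.24, -0.99, -0.43, -0.19, -0.08]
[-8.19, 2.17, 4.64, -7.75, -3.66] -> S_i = Random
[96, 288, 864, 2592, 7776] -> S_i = 96*3^i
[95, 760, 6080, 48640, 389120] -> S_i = 95*8^i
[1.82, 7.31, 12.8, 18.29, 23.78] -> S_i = 1.82 + 5.49*i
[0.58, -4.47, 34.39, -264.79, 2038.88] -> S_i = 0.58*(-7.70)^i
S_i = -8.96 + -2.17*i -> [-8.96, -11.13, -13.3, -15.47, -17.64]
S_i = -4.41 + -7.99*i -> [-4.41, -12.4, -20.39, -28.38, -36.37]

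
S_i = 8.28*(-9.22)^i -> [8.28, -76.34, 703.87, -6489.68, 59834.82]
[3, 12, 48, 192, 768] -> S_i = 3*4^i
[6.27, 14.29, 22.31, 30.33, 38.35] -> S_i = 6.27 + 8.02*i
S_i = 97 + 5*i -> [97, 102, 107, 112, 117]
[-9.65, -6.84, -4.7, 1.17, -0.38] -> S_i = Random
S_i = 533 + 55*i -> [533, 588, 643, 698, 753]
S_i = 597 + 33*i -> [597, 630, 663, 696, 729]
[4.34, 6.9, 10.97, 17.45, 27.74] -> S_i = 4.34*1.59^i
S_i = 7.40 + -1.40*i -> [7.4, 6.0, 4.6, 3.2, 1.8]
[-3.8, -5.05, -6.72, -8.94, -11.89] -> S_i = -3.80*1.33^i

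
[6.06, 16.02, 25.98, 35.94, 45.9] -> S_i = 6.06 + 9.96*i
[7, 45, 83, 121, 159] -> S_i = 7 + 38*i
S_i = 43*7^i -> [43, 301, 2107, 14749, 103243]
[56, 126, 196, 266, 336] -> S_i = 56 + 70*i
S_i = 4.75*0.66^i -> [4.75, 3.14, 2.07, 1.37, 0.9]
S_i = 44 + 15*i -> [44, 59, 74, 89, 104]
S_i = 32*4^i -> [32, 128, 512, 2048, 8192]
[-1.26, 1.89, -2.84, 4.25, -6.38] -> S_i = -1.26*(-1.50)^i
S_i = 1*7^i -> [1, 7, 49, 343, 2401]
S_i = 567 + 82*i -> [567, 649, 731, 813, 895]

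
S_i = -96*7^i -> [-96, -672, -4704, -32928, -230496]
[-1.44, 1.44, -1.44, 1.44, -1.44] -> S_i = -1.44*(-1.00)^i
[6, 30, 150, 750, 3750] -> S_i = 6*5^i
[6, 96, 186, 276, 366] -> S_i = 6 + 90*i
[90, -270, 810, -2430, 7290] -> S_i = 90*-3^i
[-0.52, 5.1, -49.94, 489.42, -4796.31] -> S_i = -0.52*(-9.80)^i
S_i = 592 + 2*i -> [592, 594, 596, 598, 600]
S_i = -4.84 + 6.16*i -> [-4.84, 1.32, 7.48, 13.64, 19.8]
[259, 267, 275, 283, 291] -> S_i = 259 + 8*i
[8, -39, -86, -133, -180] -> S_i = 8 + -47*i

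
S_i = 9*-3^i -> [9, -27, 81, -243, 729]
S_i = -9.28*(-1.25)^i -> [-9.28, 11.6, -14.5, 18.12, -22.66]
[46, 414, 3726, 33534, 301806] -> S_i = 46*9^i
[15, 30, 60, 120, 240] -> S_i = 15*2^i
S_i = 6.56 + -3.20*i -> [6.56, 3.36, 0.16, -3.04, -6.24]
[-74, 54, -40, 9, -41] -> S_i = Random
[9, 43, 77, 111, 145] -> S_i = 9 + 34*i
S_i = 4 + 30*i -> [4, 34, 64, 94, 124]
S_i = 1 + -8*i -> [1, -7, -15, -23, -31]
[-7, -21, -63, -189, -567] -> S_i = -7*3^i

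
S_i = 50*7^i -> [50, 350, 2450, 17150, 120050]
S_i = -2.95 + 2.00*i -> [-2.95, -0.95, 1.05, 3.05, 5.05]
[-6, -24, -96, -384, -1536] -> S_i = -6*4^i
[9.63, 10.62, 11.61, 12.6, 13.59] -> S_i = 9.63 + 0.99*i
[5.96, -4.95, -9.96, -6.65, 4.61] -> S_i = Random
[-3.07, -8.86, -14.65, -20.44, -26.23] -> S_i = -3.07 + -5.79*i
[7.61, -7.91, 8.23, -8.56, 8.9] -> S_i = 7.61*(-1.04)^i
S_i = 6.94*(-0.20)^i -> [6.94, -1.39, 0.28, -0.06, 0.01]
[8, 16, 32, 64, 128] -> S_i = 8*2^i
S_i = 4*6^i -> [4, 24, 144, 864, 5184]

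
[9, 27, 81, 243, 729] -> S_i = 9*3^i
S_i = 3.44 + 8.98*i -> [3.44, 12.42, 21.4, 30.38, 39.36]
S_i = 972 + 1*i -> [972, 973, 974, 975, 976]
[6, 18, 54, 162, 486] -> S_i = 6*3^i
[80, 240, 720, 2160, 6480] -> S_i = 80*3^i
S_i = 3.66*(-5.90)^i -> [3.66, -21.59, 127.4, -751.69, 4434.95]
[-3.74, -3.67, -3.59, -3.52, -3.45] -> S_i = -3.74*0.98^i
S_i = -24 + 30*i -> [-24, 6, 36, 66, 96]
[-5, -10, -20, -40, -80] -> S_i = -5*2^i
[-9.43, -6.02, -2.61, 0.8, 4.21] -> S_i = -9.43 + 3.41*i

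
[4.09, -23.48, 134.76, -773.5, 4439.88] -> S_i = 4.09*(-5.74)^i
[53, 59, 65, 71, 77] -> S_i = 53 + 6*i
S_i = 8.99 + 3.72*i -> [8.99, 12.71, 16.43, 20.15, 23.87]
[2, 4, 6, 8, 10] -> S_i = 2 + 2*i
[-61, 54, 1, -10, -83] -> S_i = Random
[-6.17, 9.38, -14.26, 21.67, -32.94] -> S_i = -6.17*(-1.52)^i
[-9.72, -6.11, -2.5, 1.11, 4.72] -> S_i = -9.72 + 3.61*i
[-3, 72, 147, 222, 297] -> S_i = -3 + 75*i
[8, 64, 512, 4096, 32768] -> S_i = 8*8^i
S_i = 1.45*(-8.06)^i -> [1.45, -11.69, 94.2, -759.23, 6119.39]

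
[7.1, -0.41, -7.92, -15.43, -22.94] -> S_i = 7.10 + -7.51*i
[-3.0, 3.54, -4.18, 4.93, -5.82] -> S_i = -3.00*(-1.18)^i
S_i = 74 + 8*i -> [74, 82, 90, 98, 106]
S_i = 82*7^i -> [82, 574, 4018, 28126, 196882]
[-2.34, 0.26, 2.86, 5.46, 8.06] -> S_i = -2.34 + 2.60*i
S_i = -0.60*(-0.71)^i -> [-0.6, 0.43, -0.3, 0.21, -0.15]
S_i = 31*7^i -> [31, 217, 1519, 10633, 74431]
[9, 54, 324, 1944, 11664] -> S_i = 9*6^i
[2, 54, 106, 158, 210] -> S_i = 2 + 52*i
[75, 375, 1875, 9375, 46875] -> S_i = 75*5^i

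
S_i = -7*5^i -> [-7, -35, -175, -875, -4375]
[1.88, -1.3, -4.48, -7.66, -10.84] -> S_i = 1.88 + -3.18*i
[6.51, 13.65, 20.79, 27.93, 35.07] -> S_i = 6.51 + 7.14*i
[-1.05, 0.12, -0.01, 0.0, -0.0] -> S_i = -1.05*(-0.11)^i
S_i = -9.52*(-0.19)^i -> [-9.52, 1.81, -0.34, 0.07, -0.01]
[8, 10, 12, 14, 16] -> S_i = 8 + 2*i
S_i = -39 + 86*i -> [-39, 47, 133, 219, 305]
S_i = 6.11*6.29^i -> [6.11, 38.43, 241.74, 1520.52, 9564.09]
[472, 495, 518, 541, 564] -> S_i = 472 + 23*i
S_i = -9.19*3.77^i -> [-9.19, -34.65, -130.62, -492.42, -1856.44]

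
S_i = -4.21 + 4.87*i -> [-4.21, 0.66, 5.53, 10.4, 15.27]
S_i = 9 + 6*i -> [9, 15, 21, 27, 33]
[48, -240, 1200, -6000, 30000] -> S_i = 48*-5^i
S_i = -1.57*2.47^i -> [-1.57, -3.88, -9.58, -23.66, -58.44]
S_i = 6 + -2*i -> [6, 4, 2, 0, -2]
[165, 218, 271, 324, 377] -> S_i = 165 + 53*i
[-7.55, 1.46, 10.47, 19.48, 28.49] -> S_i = -7.55 + 9.01*i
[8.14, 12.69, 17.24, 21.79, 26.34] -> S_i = 8.14 + 4.55*i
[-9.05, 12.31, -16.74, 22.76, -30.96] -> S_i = -9.05*(-1.36)^i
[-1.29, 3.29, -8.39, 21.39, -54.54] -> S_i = -1.29*(-2.55)^i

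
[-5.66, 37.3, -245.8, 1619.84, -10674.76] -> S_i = -5.66*(-6.59)^i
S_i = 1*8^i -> [1, 8, 64, 512, 4096]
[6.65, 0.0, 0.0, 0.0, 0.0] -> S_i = 6.65*0.00^i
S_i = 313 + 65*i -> [313, 378, 443, 508, 573]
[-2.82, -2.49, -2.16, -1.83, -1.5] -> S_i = -2.82 + 0.33*i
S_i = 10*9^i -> [10, 90, 810, 7290, 65610]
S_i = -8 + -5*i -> [-8, -13, -18, -23, -28]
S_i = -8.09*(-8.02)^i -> [-8.09, 64.88, -520.35, 4173.22, -33469.25]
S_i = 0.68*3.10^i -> [0.68, 2.11, 6.53, 20.26, 62.8]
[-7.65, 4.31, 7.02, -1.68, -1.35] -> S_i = Random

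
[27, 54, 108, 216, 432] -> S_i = 27*2^i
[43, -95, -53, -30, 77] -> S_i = Random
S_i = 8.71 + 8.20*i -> [8.71, 16.91, 25.11, 33.31, 41.51]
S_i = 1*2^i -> [1, 2, 4, 8, 16]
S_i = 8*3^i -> [8, 24, 72, 216, 648]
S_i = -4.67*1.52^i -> [-4.67, -7.1, -10.79, -16.4, -24.93]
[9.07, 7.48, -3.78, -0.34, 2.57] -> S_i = Random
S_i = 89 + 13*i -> [89, 102, 115, 128, 141]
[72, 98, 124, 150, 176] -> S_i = 72 + 26*i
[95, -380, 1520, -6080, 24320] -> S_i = 95*-4^i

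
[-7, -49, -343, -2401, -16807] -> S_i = -7*7^i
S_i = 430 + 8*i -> [430, 438, 446, 454, 462]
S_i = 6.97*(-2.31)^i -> [6.97, -16.1, 37.19, -85.91, 198.46]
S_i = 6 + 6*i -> [6, 12, 18, 24, 30]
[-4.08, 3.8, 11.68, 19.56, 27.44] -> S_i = -4.08 + 7.88*i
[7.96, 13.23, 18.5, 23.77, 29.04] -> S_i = 7.96 + 5.27*i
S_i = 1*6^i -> [1, 6, 36, 216, 1296]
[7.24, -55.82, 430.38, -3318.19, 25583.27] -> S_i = 7.24*(-7.71)^i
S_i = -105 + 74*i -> [-105, -31, 43, 117, 191]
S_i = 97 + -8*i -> [97, 89, 81, 73, 65]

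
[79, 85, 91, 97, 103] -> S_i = 79 + 6*i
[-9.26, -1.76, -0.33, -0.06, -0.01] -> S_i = -9.26*0.19^i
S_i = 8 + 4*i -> [8, 12, 16, 20, 24]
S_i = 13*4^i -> [13, 52, 208, 832, 3328]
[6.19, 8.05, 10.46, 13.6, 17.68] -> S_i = 6.19*1.30^i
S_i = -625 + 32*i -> [-625, -593, -561, -529, -497]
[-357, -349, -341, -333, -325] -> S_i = -357 + 8*i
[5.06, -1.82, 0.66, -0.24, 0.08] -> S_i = 5.06*(-0.36)^i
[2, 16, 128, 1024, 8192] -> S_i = 2*8^i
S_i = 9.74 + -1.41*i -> [9.74, 8.33, 6.92, 5.51, 4.1]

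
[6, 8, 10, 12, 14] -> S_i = 6 + 2*i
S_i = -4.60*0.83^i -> [-4.6, -3.82, -3.17, -2.63, -2.18]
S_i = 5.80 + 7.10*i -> [5.8, 12.9, 20.0, 27.1, 34.2]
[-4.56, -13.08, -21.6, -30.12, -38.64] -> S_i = -4.56 + -8.52*i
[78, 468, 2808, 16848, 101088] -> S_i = 78*6^i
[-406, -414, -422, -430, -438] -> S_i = -406 + -8*i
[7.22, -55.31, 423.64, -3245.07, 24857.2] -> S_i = 7.22*(-7.66)^i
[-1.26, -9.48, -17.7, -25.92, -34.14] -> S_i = -1.26 + -8.22*i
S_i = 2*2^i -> [2, 4, 8, 16, 32]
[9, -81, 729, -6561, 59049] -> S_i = 9*-9^i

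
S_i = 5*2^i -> [5, 10, 20, 40, 80]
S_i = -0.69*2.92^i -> [-0.69, -2.01, -5.88, -17.18, -50.16]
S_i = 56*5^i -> [56, 280, 1400, 7000, 35000]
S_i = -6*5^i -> [-6, -30, -150, -750, -3750]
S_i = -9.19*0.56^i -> [-9.19, -5.15, -2.88, -1.61, -0.9]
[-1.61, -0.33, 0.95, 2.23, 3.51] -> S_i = -1.61 + 1.28*i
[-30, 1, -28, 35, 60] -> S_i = Random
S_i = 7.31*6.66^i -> [7.31, 48.68, 324.24, 2159.43, 14381.83]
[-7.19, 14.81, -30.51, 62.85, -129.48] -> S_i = -7.19*(-2.06)^i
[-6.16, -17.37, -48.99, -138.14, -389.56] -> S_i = -6.16*2.82^i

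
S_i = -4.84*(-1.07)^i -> [-4.84, 5.18, -5.54, 5.93, -6.34]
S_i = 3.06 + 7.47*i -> [3.06, 10.53, 18.0, 25.47, 32.94]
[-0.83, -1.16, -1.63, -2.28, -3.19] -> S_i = -0.83*1.40^i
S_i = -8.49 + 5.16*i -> [-8.49, -3.33, 1.83, 6.99, 12.15]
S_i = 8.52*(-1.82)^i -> [8.52, -15.51, 28.22, -51.36, 93.48]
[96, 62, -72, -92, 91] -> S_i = Random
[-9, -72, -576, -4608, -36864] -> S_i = -9*8^i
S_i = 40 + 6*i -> [40, 46, 52, 58, 64]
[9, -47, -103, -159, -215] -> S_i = 9 + -56*i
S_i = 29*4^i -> [29, 116, 464, 1856, 7424]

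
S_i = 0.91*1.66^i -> [0.91, 1.51, 2.51, 4.16, 6.91]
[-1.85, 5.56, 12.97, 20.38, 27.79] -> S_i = -1.85 + 7.41*i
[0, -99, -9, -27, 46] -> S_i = Random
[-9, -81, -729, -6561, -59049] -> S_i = -9*9^i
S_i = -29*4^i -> [-29, -116, -464, -1856, -7424]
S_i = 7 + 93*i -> [7, 100, 193, 286, 379]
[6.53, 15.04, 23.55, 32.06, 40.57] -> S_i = 6.53 + 8.51*i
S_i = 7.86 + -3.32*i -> [7.86, 4.54, 1.22, -2.1, -5.42]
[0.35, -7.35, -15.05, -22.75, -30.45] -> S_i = 0.35 + -7.70*i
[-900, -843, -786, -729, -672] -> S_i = -900 + 57*i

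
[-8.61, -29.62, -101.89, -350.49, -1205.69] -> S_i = -8.61*3.44^i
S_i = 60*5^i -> [60, 300, 1500, 7500, 37500]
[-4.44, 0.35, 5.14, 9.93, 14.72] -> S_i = -4.44 + 4.79*i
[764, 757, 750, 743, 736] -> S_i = 764 + -7*i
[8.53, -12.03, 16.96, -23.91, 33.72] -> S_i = 8.53*(-1.41)^i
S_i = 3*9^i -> [3, 27, 243, 2187, 19683]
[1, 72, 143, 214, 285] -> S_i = 1 + 71*i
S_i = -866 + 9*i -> [-866, -857, -848, -839, -830]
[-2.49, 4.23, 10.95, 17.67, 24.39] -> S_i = -2.49 + 6.72*i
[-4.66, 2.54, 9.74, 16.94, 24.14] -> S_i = -4.66 + 7.20*i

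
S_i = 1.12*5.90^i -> [1.12, 6.61, 38.99, 230.02, 1357.14]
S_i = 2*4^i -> [2, 8, 32, 128, 512]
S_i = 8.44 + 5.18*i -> [8.44, 13.62, 18.8, 23.98, 29.16]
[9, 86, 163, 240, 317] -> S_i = 9 + 77*i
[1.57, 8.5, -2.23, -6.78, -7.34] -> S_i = Random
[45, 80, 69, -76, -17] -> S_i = Random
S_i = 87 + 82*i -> [87, 169, 251, 333, 415]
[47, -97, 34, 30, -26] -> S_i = Random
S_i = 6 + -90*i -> [6, -84, -174, -264, -354]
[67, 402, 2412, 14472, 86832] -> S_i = 67*6^i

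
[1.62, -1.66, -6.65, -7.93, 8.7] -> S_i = Random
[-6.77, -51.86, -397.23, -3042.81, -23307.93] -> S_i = -6.77*7.66^i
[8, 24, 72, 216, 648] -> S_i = 8*3^i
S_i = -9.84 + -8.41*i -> [-9.84, -18.25, -26.66, -35.07, -43.48]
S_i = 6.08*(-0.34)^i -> [6.08, -2.07, 0.7, -0.24, 0.08]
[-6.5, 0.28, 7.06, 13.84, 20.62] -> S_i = -6.50 + 6.78*i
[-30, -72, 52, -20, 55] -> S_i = Random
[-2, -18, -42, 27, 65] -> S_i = Random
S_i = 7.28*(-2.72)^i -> [7.28, -19.8, 53.86, -146.5, 398.48]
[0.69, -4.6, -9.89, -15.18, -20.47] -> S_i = 0.69 + -5.29*i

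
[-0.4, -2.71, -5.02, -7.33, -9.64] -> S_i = -0.40 + -2.31*i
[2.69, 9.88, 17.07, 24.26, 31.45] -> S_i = 2.69 + 7.19*i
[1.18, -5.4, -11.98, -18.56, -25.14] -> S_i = 1.18 + -6.58*i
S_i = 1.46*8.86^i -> [1.46, 12.94, 114.61, 1015.44, 8996.79]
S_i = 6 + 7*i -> [6, 13, 20, 27, 34]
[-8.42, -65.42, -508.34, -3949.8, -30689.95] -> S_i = -8.42*7.77^i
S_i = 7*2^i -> [7, 14, 28, 56, 112]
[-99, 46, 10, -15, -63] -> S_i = Random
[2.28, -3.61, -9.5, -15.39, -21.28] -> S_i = 2.28 + -5.89*i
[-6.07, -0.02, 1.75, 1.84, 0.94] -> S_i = Random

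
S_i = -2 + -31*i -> [-2, -33, -64, -95, -126]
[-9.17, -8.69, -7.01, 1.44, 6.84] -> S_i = Random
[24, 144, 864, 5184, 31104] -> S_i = 24*6^i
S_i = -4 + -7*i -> [-4, -11, -18, -25, -32]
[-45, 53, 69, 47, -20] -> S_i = Random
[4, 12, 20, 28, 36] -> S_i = 4 + 8*i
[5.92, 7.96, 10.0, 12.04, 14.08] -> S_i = 5.92 + 2.04*i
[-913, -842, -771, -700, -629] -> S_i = -913 + 71*i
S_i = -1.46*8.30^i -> [-1.46, -12.12, -100.58, -834.81, -6928.91]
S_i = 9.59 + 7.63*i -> [9.59, 17.22, 24.85, 32.48, 40.11]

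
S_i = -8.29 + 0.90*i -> [-8.29, -7.39, -6.49, -5.59, -4.69]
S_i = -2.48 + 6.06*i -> [-2.48, 3.58, 9.64, 15.7, 21.76]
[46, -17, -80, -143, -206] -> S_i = 46 + -63*i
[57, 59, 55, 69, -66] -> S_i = Random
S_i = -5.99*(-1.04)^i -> [-5.99, 6.23, -6.48, 6.74, -7.01]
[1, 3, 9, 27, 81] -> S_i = 1*3^i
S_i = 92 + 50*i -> [92, 142, 192, 242, 292]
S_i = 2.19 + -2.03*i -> [2.19, 0.16, -1.87, -3.9, -5.93]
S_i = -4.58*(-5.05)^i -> [-4.58, 23.13, -116.8, 589.85, -2978.73]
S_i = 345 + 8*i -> [345, 353, 361, 369, 377]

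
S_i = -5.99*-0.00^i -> [-5.99, 0.0, -0.0, 0.0, -0.0]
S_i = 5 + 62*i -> [5, 67, 129, 191, 253]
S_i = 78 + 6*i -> [78, 84, 90, 96, 102]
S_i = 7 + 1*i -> [7, 8, 9, 10, 11]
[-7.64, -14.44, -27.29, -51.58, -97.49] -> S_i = -7.64*1.89^i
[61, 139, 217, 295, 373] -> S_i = 61 + 78*i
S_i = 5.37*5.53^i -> [5.37, 29.7, 164.22, 908.13, 5021.98]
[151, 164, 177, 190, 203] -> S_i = 151 + 13*i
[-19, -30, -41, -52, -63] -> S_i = -19 + -11*i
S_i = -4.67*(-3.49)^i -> [-4.67, 16.3, -56.88, 198.51, -692.82]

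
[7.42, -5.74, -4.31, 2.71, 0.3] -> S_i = Random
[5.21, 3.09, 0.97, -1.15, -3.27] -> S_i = 5.21 + -2.12*i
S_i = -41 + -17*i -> [-41, -58, -75, -92, -109]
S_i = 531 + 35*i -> [531, 566, 601, 636, 671]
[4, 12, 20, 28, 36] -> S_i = 4 + 8*i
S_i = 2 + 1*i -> [2, 3, 4, 5, 6]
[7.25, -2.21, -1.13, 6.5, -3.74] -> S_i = Random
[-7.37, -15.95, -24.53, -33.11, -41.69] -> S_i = -7.37 + -8.58*i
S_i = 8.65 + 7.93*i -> [8.65, 16.58, 24.51, 32.44, 40.37]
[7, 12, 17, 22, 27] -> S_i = 7 + 5*i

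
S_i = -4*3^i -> [-4, -12, -36, -108, -324]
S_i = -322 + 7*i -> [-322, -315, -308, -301, -294]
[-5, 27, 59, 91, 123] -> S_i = -5 + 32*i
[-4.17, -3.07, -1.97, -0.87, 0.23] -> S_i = -4.17 + 1.10*i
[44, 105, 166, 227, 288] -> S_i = 44 + 61*i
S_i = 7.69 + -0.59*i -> [7.69, 7.1, 6.51, 5.92, 5.33]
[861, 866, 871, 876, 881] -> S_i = 861 + 5*i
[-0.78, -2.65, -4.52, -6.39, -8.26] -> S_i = -0.78 + -1.87*i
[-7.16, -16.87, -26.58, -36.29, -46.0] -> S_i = -7.16 + -9.71*i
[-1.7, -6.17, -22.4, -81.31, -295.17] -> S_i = -1.70*3.63^i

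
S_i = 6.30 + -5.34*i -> [6.3, 0.96, -4.38, -9.72, -15.06]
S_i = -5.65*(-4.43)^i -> [-5.65, 25.03, -110.88, 491.2, -2176.02]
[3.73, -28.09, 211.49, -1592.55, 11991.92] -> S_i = 3.73*(-7.53)^i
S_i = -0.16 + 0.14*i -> [-0.16, -0.02, 0.12, 0.26, 0.4]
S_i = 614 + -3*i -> [614, 611, 608, 605, 602]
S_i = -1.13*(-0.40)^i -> [-1.13, 0.45, -0.18, 0.07, -0.03]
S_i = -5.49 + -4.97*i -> [-5.49, -10.46, -15.43, -20.4, -25.37]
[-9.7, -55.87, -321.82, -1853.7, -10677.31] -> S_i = -9.70*5.76^i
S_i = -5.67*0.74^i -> [-5.67, -4.2, -3.1, -2.3, -1.7]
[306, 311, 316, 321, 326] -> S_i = 306 + 5*i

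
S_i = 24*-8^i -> [24, -192, 1536, -12288, 98304]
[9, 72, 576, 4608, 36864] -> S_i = 9*8^i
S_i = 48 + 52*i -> [48, 100, 152, 204, 256]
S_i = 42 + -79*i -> [42, -37, -116, -195, -274]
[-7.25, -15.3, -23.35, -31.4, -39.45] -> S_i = -7.25 + -8.05*i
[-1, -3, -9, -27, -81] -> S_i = -1*3^i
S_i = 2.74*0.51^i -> [2.74, 1.4, 0.71, 0.36, 0.19]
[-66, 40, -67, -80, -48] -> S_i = Random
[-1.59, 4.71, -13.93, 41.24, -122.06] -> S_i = -1.59*(-2.96)^i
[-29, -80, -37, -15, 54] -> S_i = Random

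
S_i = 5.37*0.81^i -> [5.37, 4.35, 3.52, 2.85, 2.31]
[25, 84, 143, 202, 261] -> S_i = 25 + 59*i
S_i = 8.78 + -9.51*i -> [8.78, -0.73, -10.24, -19.75, -29.26]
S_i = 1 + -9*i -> [1, -8, -17, -26, -35]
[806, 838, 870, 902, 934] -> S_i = 806 + 32*i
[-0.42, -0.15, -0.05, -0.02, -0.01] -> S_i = -0.42*0.36^i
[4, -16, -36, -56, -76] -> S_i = 4 + -20*i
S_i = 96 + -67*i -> [96, 29, -38, -105, -172]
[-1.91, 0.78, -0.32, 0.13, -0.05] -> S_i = -1.91*(-0.41)^i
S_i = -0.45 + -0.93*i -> [-0.45, -1.38, -2.31, -3.24, -4.17]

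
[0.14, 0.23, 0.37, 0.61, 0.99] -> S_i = 0.14*1.63^i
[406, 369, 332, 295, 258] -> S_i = 406 + -37*i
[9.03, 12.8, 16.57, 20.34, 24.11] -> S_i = 9.03 + 3.77*i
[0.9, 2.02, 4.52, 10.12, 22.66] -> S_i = 0.90*2.24^i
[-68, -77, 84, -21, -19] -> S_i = Random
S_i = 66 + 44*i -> [66, 110, 154, 198, 242]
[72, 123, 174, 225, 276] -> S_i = 72 + 51*i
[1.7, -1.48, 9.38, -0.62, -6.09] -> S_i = Random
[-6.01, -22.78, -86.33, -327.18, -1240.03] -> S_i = -6.01*3.79^i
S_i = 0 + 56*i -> [0, 56, 112, 168, 224]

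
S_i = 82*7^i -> [82, 574, 4018, 28126, 196882]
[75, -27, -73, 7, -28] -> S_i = Random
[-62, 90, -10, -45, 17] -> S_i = Random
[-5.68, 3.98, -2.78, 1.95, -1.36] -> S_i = -5.68*(-0.70)^i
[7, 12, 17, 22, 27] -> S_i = 7 + 5*i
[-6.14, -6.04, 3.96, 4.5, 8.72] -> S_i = Random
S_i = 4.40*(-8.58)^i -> [4.4, -37.75, 323.91, -2779.17, 23845.25]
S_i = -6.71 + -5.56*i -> [-6.71, -12.27, -17.83, -23.39, -28.95]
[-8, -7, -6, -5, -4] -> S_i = -8 + 1*i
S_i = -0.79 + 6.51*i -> [-0.79, 5.72, 12.23, 18.74, 25.25]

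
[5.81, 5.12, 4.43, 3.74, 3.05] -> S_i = 5.81 + -0.69*i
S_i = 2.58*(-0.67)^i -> [2.58, -1.73, 1.16, -0.78, 0.52]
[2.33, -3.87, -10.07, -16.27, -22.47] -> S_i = 2.33 + -6.20*i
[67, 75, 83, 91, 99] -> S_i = 67 + 8*i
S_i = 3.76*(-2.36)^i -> [3.76, -8.87, 20.94, -49.42, 116.64]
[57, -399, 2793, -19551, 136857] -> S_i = 57*-7^i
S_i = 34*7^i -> [34, 238, 1666, 11662, 81634]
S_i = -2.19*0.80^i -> [-2.19, -1.75, -1.4, -1.12, -0.9]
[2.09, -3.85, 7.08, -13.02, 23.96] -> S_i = 2.09*(-1.84)^i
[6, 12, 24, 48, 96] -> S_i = 6*2^i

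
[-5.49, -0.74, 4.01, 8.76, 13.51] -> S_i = -5.49 + 4.75*i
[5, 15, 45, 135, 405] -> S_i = 5*3^i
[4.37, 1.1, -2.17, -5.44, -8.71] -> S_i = 4.37 + -3.27*i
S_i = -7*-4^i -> [-7, 28, -112, 448, -1792]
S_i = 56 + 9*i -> [56, 65, 74, 83, 92]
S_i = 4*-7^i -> [4, -28, 196, -1372, 9604]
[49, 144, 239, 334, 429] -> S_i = 49 + 95*i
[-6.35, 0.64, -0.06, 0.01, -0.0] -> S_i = -6.35*(-0.10)^i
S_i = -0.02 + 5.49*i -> [-0.02, 5.47, 10.96, 16.45, 21.94]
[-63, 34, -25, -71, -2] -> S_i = Random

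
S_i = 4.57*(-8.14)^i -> [4.57, -37.2, 302.81, -2464.84, 20063.83]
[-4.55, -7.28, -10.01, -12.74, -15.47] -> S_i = -4.55 + -2.73*i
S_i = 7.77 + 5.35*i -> [7.77, 13.12, 18.47, 23.82, 29.17]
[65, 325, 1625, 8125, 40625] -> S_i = 65*5^i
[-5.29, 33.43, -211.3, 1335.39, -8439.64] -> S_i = -5.29*(-6.32)^i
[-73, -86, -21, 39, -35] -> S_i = Random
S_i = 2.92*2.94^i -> [2.92, 8.58, 25.24, 74.2, 218.16]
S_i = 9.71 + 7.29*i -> [9.71, 17.0, 24.29, 31.58, 38.87]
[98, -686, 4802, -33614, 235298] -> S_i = 98*-7^i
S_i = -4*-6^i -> [-4, 24, -144, 864, -5184]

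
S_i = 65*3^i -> [65, 195, 585, 1755, 5265]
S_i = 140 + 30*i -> [140, 170, 200, 230, 260]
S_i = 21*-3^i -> [21, -63, 189, -567, 1701]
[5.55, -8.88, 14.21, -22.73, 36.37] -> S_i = 5.55*(-1.60)^i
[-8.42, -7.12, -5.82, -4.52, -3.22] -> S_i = -8.42 + 1.30*i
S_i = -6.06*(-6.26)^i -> [-6.06, 37.94, -237.48, 1486.61, -9306.15]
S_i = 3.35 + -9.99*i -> [3.35, -6.64, -16.63, -26.62, -36.61]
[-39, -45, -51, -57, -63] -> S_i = -39 + -6*i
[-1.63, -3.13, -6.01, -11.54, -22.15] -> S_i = -1.63*1.92^i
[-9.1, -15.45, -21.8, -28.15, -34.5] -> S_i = -9.10 + -6.35*i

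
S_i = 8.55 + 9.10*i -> [8.55, 17.65, 26.75, 35.85, 44.95]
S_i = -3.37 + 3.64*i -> [-3.37, 0.27, 3.91, 7.55, 11.19]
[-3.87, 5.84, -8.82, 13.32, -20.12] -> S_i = -3.87*(-1.51)^i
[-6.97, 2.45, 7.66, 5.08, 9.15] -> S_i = Random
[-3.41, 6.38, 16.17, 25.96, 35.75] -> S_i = -3.41 + 9.79*i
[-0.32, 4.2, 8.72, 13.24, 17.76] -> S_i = -0.32 + 4.52*i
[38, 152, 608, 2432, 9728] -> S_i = 38*4^i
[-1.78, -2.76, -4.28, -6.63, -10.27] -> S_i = -1.78*1.55^i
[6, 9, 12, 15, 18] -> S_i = 6 + 3*i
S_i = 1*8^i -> [1, 8, 64, 512, 4096]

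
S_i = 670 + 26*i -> [670, 696, 722, 748, 774]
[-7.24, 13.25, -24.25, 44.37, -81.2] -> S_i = -7.24*(-1.83)^i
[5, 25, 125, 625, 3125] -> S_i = 5*5^i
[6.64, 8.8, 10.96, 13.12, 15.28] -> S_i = 6.64 + 2.16*i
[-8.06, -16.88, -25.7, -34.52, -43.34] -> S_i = -8.06 + -8.82*i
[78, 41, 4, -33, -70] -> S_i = 78 + -37*i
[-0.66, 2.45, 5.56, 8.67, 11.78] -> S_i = -0.66 + 3.11*i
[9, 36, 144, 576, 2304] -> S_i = 9*4^i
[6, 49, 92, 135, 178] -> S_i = 6 + 43*i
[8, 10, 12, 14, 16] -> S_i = 8 + 2*i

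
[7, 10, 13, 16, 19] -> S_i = 7 + 3*i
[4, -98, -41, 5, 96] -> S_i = Random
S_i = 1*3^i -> [1, 3, 9, 27, 81]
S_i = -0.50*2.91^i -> [-0.5, -1.46, -4.23, -12.32, -35.85]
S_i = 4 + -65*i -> [4, -61, -126, -191, -256]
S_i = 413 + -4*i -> [413, 409, 405, 401, 397]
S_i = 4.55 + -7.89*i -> [4.55, -3.34, -11.23, -19.12, -27.01]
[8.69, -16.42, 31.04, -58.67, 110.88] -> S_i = 8.69*(-1.89)^i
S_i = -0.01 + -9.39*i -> [-0.01, -9.4, -18.79, -28.18, -37.57]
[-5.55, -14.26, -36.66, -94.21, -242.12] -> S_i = -5.55*2.57^i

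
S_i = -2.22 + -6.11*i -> [-2.22, -8.33, -14.44, -20.55, -26.66]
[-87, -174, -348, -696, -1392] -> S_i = -87*2^i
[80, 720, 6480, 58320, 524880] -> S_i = 80*9^i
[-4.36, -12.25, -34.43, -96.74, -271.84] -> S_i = -4.36*2.81^i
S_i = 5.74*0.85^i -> [5.74, 4.88, 4.15, 3.53, 3.0]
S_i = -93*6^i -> [-93, -558, -3348, -20088, -120528]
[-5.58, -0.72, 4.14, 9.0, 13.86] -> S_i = -5.58 + 4.86*i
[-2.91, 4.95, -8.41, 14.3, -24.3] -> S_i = -2.91*(-1.70)^i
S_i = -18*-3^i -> [-18, 54, -162, 486, -1458]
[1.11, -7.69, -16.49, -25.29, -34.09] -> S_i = 1.11 + -8.80*i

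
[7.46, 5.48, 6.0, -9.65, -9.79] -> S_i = Random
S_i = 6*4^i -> [6, 24, 96, 384, 1536]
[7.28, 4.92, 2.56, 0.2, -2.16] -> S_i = 7.28 + -2.36*i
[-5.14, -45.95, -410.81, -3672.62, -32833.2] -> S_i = -5.14*8.94^i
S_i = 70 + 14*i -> [70, 84, 98, 112, 126]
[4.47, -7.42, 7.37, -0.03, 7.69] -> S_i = Random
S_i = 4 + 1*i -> [4, 5, 6, 7, 8]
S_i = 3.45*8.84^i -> [3.45, 30.5, 269.6, 2383.28, 21068.24]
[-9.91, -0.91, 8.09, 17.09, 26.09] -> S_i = -9.91 + 9.00*i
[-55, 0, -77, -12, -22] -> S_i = Random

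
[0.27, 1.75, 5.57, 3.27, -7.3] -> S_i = Random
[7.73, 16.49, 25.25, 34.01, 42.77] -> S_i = 7.73 + 8.76*i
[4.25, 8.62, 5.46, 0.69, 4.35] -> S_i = Random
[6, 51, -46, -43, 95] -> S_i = Random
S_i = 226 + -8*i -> [226, 218, 210, 202, 194]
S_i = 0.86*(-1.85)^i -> [0.86, -1.59, 2.94, -5.45, 10.07]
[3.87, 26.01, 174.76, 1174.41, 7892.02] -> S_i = 3.87*6.72^i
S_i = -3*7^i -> [-3, -21, -147, -1029, -7203]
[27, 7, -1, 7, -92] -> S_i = Random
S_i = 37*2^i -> [37, 74, 148, 296, 592]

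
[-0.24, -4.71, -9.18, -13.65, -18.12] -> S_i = -0.24 + -4.47*i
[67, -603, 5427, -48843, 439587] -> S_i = 67*-9^i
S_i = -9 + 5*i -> [-9, -4, 1, 6, 11]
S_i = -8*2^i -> [-8, -16, -32, -64, -128]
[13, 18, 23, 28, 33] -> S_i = 13 + 5*i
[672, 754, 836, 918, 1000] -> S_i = 672 + 82*i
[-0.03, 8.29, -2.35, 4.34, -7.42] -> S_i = Random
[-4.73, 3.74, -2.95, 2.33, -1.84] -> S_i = -4.73*(-0.79)^i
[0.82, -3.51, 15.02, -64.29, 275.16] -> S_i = 0.82*(-4.28)^i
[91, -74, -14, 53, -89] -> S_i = Random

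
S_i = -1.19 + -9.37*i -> [-1.19, -10.56, -19.93, -29.3, -38.67]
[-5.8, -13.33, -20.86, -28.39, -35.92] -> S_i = -5.80 + -7.53*i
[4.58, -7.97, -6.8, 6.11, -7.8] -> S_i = Random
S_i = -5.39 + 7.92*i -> [-5.39, 2.53, 10.45, 18.37, 26.29]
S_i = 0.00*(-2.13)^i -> [0.0, -0.0, 0.0, -0.0, 0.0]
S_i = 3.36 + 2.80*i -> [3.36, 6.16, 8.96, 11.76, 14.56]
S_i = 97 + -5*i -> [97, 92, 87, 82, 77]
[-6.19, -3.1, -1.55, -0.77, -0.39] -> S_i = -6.19*0.50^i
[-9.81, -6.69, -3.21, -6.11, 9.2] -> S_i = Random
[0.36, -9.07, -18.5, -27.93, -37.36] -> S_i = 0.36 + -9.43*i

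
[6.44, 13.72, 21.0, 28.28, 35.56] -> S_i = 6.44 + 7.28*i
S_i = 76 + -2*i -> [76, 74, 72, 70, 68]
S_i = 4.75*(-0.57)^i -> [4.75, -2.71, 1.54, -0.88, 0.5]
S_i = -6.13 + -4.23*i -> [-6.13, -10.36, -14.59, -18.82, -23.05]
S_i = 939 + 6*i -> [939, 945, 951, 957, 963]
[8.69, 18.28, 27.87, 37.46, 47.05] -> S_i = 8.69 + 9.59*i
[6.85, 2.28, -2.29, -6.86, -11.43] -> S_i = 6.85 + -4.57*i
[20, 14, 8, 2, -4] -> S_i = 20 + -6*i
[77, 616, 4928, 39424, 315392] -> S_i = 77*8^i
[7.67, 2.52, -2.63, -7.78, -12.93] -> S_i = 7.67 + -5.15*i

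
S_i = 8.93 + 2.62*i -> [8.93, 11.55, 14.17, 16.79, 19.41]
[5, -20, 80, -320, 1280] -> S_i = 5*-4^i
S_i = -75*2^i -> [-75, -150, -300, -600, -1200]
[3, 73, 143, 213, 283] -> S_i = 3 + 70*i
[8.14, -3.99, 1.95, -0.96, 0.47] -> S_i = 8.14*(-0.49)^i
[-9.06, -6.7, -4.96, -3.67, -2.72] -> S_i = -9.06*0.74^i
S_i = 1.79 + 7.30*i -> [1.79, 9.09, 16.39, 23.69, 30.99]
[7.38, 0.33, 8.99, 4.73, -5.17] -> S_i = Random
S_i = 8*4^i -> [8, 32, 128, 512, 2048]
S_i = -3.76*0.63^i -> [-3.76, -2.37, -1.49, -0.94, -0.59]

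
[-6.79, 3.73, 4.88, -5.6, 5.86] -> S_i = Random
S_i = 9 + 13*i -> [9, 22, 35, 48, 61]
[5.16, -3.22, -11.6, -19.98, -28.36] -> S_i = 5.16 + -8.38*i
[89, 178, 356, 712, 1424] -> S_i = 89*2^i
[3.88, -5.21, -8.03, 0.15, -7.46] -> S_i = Random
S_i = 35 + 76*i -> [35, 111, 187, 263, 339]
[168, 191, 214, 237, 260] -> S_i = 168 + 23*i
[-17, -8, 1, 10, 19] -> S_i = -17 + 9*i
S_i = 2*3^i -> [2, 6, 18, 54, 162]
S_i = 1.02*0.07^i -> [1.02, 0.07, 0.0, 0.0, 0.0]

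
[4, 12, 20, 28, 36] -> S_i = 4 + 8*i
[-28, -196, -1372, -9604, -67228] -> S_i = -28*7^i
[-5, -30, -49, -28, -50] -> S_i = Random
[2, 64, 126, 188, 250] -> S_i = 2 + 62*i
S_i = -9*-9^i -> [-9, 81, -729, 6561, -59049]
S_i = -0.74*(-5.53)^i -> [-0.74, 4.09, -22.63, 125.14, -692.04]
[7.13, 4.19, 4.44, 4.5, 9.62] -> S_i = Random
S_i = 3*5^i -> [3, 15, 75, 375, 1875]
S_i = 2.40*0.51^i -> [2.4, 1.22, 0.62, 0.32, 0.16]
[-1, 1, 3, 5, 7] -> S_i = -1 + 2*i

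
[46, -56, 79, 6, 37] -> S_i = Random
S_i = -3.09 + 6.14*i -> [-3.09, 3.05, 9.19, 15.33, 21.47]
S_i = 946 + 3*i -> [946, 949, 952, 955, 958]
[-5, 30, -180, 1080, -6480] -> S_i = -5*-6^i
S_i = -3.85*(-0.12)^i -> [-3.85, 0.46, -0.06, 0.01, -0.0]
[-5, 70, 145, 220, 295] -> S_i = -5 + 75*i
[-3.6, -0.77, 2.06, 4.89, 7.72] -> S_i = -3.60 + 2.83*i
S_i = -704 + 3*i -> [-704, -701, -698, -695, -692]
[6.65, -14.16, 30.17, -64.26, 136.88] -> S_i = 6.65*(-2.13)^i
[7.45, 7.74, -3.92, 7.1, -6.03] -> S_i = Random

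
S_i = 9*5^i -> [9, 45, 225, 1125, 5625]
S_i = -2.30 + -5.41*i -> [-2.3, -7.71, -13.12, -18.53, -23.94]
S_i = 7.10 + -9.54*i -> [7.1, -2.44, -11.98, -21.52, -31.06]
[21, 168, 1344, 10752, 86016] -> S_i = 21*8^i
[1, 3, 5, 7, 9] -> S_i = 1 + 2*i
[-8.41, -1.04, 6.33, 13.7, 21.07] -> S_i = -8.41 + 7.37*i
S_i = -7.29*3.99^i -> [-7.29, -29.09, -116.06, -463.07, -1847.65]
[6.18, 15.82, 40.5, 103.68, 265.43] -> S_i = 6.18*2.56^i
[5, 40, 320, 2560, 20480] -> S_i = 5*8^i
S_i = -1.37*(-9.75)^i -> [-1.37, 13.36, -130.24, 1269.8, -12380.52]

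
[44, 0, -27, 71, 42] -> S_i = Random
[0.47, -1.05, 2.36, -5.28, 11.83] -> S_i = 0.47*(-2.24)^i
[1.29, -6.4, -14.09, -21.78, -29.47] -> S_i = 1.29 + -7.69*i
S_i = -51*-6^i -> [-51, 306, -1836, 11016, -66096]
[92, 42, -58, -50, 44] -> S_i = Random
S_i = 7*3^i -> [7, 21, 63, 189, 567]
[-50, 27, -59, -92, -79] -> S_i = Random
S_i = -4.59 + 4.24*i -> [-4.59, -0.35, 3.89, 8.13, 12.37]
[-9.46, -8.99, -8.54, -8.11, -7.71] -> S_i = -9.46*0.95^i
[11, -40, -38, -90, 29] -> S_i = Random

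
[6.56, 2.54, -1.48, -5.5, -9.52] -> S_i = 6.56 + -4.02*i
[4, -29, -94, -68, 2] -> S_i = Random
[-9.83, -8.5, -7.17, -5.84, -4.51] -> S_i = -9.83 + 1.33*i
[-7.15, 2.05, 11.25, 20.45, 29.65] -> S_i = -7.15 + 9.20*i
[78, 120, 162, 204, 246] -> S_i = 78 + 42*i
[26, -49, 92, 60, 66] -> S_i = Random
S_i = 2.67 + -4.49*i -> [2.67, -1.82, -6.31, -10.8, -15.29]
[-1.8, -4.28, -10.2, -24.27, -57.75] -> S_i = -1.80*2.38^i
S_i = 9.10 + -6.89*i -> [9.1, 2.21, -4.68, -11.57, -18.46]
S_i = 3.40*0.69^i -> [3.4, 2.35, 1.62, 1.12, 0.77]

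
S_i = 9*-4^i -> [9, -36, 144, -576, 2304]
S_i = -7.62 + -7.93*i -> [-7.62, -15.55, -23.48, -31.41, -39.34]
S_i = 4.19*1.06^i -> [4.19, 4.44, 4.71, 4.99, 5.29]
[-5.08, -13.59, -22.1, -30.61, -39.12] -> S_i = -5.08 + -8.51*i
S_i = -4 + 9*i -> [-4, 5, 14, 23, 32]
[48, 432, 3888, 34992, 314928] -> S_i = 48*9^i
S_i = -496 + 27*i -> [-496, -469, -442, -415, -388]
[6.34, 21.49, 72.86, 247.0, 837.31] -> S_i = 6.34*3.39^i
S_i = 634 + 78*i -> [634, 712, 790, 868, 946]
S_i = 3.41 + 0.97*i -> [3.41, 4.38, 5.35, 6.32, 7.29]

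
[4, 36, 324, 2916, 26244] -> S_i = 4*9^i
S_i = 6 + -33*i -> [6, -27, -60, -93, -126]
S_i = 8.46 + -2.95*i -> [8.46, 5.51, 2.56, -0.39, -3.34]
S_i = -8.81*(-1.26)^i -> [-8.81, 11.1, -13.99, 17.62, -22.21]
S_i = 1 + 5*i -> [1, 6, 11, 16, 21]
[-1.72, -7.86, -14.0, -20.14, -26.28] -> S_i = -1.72 + -6.14*i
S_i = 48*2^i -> [48, 96, 192, 384, 768]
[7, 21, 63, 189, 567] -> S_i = 7*3^i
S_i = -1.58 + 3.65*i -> [-1.58, 2.07, 5.72, 9.37, 13.02]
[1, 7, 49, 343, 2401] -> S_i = 1*7^i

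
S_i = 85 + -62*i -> [85, 23, -39, -101, -163]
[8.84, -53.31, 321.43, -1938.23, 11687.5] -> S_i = 8.84*(-6.03)^i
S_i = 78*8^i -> [78, 624, 4992, 39936, 319488]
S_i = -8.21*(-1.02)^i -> [-8.21, 8.37, -8.54, 8.71, -8.89]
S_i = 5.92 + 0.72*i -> [5.92, 6.64, 7.36, 8.08, 8.8]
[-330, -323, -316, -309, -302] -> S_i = -330 + 7*i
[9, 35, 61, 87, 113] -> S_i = 9 + 26*i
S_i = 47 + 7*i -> [47, 54, 61, 68, 75]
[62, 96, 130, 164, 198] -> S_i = 62 + 34*i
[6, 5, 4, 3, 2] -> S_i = 6 + -1*i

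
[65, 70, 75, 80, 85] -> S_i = 65 + 5*i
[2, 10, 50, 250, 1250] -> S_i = 2*5^i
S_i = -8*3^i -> [-8, -24, -72, -216, -648]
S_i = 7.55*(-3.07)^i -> [7.55, -23.18, 71.16, -218.46, 670.66]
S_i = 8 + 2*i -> [8, 10, 12, 14, 16]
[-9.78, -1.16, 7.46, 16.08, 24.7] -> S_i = -9.78 + 8.62*i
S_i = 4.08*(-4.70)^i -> [4.08, -19.18, 90.13, -423.6, 1990.91]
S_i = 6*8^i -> [6, 48, 384, 3072, 24576]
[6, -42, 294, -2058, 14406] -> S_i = 6*-7^i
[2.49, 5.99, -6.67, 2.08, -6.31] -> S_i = Random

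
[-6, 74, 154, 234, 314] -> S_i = -6 + 80*i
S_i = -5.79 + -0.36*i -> [-5.79, -6.15, -6.51, -6.87, -7.23]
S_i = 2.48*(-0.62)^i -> [2.48, -1.54, 0.95, -0.59, 0.37]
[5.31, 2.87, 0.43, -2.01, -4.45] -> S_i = 5.31 + -2.44*i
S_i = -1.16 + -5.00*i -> [-1.16, -6.16, -11.16, -16.16, -21.16]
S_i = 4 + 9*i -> [4, 13, 22, 31, 40]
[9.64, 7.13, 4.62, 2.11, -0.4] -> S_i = 9.64 + -2.51*i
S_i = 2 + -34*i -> [2, -32, -66, -100, -134]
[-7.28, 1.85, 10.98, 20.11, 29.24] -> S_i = -7.28 + 9.13*i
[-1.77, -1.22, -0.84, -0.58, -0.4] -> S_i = -1.77*0.69^i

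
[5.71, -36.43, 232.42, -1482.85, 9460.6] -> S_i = 5.71*(-6.38)^i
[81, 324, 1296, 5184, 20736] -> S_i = 81*4^i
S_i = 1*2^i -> [1, 2, 4, 8, 16]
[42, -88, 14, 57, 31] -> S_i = Random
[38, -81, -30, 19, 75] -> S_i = Random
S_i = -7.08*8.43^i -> [-7.08, -59.68, -503.14, -4241.47, -35755.56]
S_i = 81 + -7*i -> [81, 74, 67, 60, 53]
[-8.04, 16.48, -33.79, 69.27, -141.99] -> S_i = -8.04*(-2.05)^i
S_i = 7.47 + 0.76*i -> [7.47, 8.23, 8.99, 9.75, 10.51]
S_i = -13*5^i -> [-13, -65, -325, -1625, -8125]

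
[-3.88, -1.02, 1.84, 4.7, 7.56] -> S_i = -3.88 + 2.86*i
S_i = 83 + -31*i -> [83, 52, 21, -10, -41]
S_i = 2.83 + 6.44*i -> [2.83, 9.27, 15.71, 22.15, 28.59]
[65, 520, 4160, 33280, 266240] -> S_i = 65*8^i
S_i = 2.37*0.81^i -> [2.37, 1.92, 1.55, 1.26, 1.02]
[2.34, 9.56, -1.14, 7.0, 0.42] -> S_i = Random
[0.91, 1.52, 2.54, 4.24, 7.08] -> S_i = 0.91*1.67^i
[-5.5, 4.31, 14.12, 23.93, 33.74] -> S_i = -5.50 + 9.81*i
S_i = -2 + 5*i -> [-2, 3, 8, 13, 18]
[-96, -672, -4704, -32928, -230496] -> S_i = -96*7^i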